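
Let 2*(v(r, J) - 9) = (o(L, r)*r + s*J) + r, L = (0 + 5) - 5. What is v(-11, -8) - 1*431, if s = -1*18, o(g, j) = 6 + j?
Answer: -328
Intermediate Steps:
L = 0 (L = 5 - 5 = 0)
s = -18
v(r, J) = 9 + r/2 - 9*J + r*(6 + r)/2 (v(r, J) = 9 + (((6 + r)*r - 18*J) + r)/2 = 9 + ((r*(6 + r) - 18*J) + r)/2 = 9 + ((-18*J + r*(6 + r)) + r)/2 = 9 + (r - 18*J + r*(6 + r))/2 = 9 + (r/2 - 9*J + r*(6 + r)/2) = 9 + r/2 - 9*J + r*(6 + r)/2)
v(-11, -8) - 1*431 = (9 + (1/2)*(-11) - 9*(-8) + (1/2)*(-11)*(6 - 11)) - 1*431 = (9 - 11/2 + 72 + (1/2)*(-11)*(-5)) - 431 = (9 - 11/2 + 72 + 55/2) - 431 = 103 - 431 = -328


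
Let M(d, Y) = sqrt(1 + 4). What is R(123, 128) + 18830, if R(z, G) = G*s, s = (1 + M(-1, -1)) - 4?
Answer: 18446 + 128*sqrt(5) ≈ 18732.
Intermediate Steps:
M(d, Y) = sqrt(5)
s = -3 + sqrt(5) (s = (1 + sqrt(5)) - 4 = -3 + sqrt(5) ≈ -0.76393)
R(z, G) = G*(-3 + sqrt(5))
R(123, 128) + 18830 = 128*(-3 + sqrt(5)) + 18830 = (-384 + 128*sqrt(5)) + 18830 = 18446 + 128*sqrt(5)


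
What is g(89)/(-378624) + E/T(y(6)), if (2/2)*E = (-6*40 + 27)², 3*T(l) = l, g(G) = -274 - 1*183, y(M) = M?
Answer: 8588896585/378624 ≈ 22685.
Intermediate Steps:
g(G) = -457 (g(G) = -274 - 183 = -457)
T(l) = l/3
E = 45369 (E = (-6*40 + 27)² = (-240 + 27)² = (-213)² = 45369)
g(89)/(-378624) + E/T(y(6)) = -457/(-378624) + 45369/(((⅓)*6)) = -457*(-1/378624) + 45369/2 = 457/378624 + 45369*(½) = 457/378624 + 45369/2 = 8588896585/378624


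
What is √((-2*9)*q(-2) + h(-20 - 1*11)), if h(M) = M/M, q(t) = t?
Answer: √37 ≈ 6.0828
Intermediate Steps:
h(M) = 1
√((-2*9)*q(-2) + h(-20 - 1*11)) = √(-2*9*(-2) + 1) = √(-18*(-2) + 1) = √(36 + 1) = √37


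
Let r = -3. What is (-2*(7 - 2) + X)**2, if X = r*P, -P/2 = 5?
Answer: 400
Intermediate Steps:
P = -10 (P = -2*5 = -10)
X = 30 (X = -3*(-10) = 30)
(-2*(7 - 2) + X)**2 = (-2*(7 - 2) + 30)**2 = (-2*5 + 30)**2 = (-10 + 30)**2 = 20**2 = 400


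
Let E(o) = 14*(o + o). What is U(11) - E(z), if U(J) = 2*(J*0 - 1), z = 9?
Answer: -254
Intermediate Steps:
U(J) = -2 (U(J) = 2*(0 - 1) = 2*(-1) = -2)
E(o) = 28*o (E(o) = 14*(2*o) = 28*o)
U(11) - E(z) = -2 - 28*9 = -2 - 1*252 = -2 - 252 = -254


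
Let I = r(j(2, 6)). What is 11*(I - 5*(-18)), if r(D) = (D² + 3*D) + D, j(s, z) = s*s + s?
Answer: 1650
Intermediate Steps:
j(s, z) = s + s² (j(s, z) = s² + s = s + s²)
r(D) = D² + 4*D
I = 60 (I = (2*(1 + 2))*(4 + 2*(1 + 2)) = (2*3)*(4 + 2*3) = 6*(4 + 6) = 6*10 = 60)
11*(I - 5*(-18)) = 11*(60 - 5*(-18)) = 11*(60 + 90) = 11*150 = 1650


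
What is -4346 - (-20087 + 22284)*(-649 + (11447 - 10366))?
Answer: -953450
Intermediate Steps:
-4346 - (-20087 + 22284)*(-649 + (11447 - 10366)) = -4346 - 2197*(-649 + 1081) = -4346 - 2197*432 = -4346 - 1*949104 = -4346 - 949104 = -953450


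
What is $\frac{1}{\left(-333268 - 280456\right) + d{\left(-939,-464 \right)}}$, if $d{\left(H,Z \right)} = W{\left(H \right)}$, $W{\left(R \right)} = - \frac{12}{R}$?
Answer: $- \frac{313}{192095608} \approx -1.6294 \cdot 10^{-6}$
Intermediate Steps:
$d{\left(H,Z \right)} = - \frac{12}{H}$
$\frac{1}{\left(-333268 - 280456\right) + d{\left(-939,-464 \right)}} = \frac{1}{\left(-333268 - 280456\right) - \frac{12}{-939}} = \frac{1}{-613724 - - \frac{4}{313}} = \frac{1}{-613724 + \frac{4}{313}} = \frac{1}{- \frac{192095608}{313}} = - \frac{313}{192095608}$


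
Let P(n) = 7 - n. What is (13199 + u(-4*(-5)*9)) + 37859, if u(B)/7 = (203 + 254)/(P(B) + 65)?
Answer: 5511065/108 ≈ 51028.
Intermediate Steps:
u(B) = 3199/(72 - B) (u(B) = 7*((203 + 254)/((7 - B) + 65)) = 7*(457/(72 - B)) = 3199/(72 - B))
(13199 + u(-4*(-5)*9)) + 37859 = (13199 - 3199/(-72 - 4*(-5)*9)) + 37859 = (13199 - 3199/(-72 + 20*9)) + 37859 = (13199 - 3199/(-72 + 180)) + 37859 = (13199 - 3199/108) + 37859 = 1422293/108 + 37859 = 5511065/108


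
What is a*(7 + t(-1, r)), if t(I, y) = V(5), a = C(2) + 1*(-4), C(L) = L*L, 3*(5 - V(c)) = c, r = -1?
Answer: 0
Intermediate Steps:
V(c) = 5 - c/3
C(L) = L**2
a = 0 (a = 2**2 + 1*(-4) = 4 - 4 = 0)
t(I, y) = 10/3 (t(I, y) = 5 - 1/3*5 = 5 - 5/3 = 10/3)
a*(7 + t(-1, r)) = 0*(7 + 10/3) = 0*(31/3) = 0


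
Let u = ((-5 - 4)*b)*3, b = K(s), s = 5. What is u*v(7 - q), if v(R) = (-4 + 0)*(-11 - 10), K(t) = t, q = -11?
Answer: -11340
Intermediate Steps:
b = 5
v(R) = 84 (v(R) = -4*(-21) = 84)
u = -135 (u = ((-5 - 4)*5)*3 = -9*5*3 = -45*3 = -135)
u*v(7 - q) = -135*84 = -11340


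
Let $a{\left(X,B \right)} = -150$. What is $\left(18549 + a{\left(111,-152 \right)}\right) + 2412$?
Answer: $20811$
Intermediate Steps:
$\left(18549 + a{\left(111,-152 \right)}\right) + 2412 = \left(18549 - 150\right) + 2412 = 18399 + 2412 = 20811$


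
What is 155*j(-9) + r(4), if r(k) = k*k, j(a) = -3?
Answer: -449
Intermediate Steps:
r(k) = k²
155*j(-9) + r(4) = 155*(-3) + 4² = -465 + 16 = -449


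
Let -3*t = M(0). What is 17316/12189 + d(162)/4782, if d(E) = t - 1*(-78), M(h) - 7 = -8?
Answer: 83759917/58287798 ≈ 1.4370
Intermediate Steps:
M(h) = -1 (M(h) = 7 - 8 = -1)
t = ⅓ (t = -⅓*(-1) = ⅓ ≈ 0.33333)
d(E) = 235/3 (d(E) = ⅓ - 1*(-78) = ⅓ + 78 = 235/3)
17316/12189 + d(162)/4782 = 17316/12189 + (235/3)/4782 = 17316*(1/12189) + (235/3)*(1/4782) = 5772/4063 + 235/14346 = 83759917/58287798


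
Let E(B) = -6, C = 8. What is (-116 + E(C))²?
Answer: 14884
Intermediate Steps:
(-116 + E(C))² = (-116 - 6)² = (-122)² = 14884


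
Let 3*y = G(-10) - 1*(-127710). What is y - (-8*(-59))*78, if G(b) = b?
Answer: 17252/3 ≈ 5750.7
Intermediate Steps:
y = 127700/3 (y = (-10 - 1*(-127710))/3 = (-10 + 127710)/3 = (⅓)*127700 = 127700/3 ≈ 42567.)
y - (-8*(-59))*78 = 127700/3 - (-8*(-59))*78 = 127700/3 - 472*78 = 127700/3 - 1*36816 = 127700/3 - 36816 = 17252/3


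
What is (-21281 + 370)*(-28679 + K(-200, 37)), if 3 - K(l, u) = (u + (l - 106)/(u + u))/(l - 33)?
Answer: 5169504082380/8621 ≈ 5.9964e+8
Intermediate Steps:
K(l, u) = 3 - (u + (-106 + l)/(2*u))/(-33 + l) (K(l, u) = 3 - (u + (l - 106)/(u + u))/(l - 33) = 3 - (u + (-106 + l)/((2*u)))/(-33 + l) = 3 - (u + (-106 + l)*(1/(2*u)))/(-33 + l) = 3 - (u + (-106 + l)/(2*u))/(-33 + l))
(-21281 + 370)*(-28679 + K(-200, 37)) = (-21281 + 370)*(-28679 + (53 - 1*37² - 99*37 - ½*(-200) + 3*(-200)*37)/(37*(-33 - 200))) = -20911*(-28679 + (1/37)*(53 - 1*1369 - 3663 + 100 - 22200)/(-233)) = -20911*(-28679 + (1/37)*(-1/233)*(53 - 1369 - 3663 + 100 - 22200)) = -20911*(-28679 + (1/37)*(-1/233)*(-27079)) = -20911*(-28679 + 27079/8621) = -20911*(-247214580/8621) = 5169504082380/8621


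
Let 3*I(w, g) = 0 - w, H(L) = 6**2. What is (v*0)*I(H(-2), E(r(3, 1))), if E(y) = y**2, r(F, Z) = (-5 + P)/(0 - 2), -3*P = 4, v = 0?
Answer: 0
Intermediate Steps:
H(L) = 36
P = -4/3 (P = -1/3*4 = -4/3 ≈ -1.3333)
r(F, Z) = 19/6 (r(F, Z) = (-5 - 4/3)/(0 - 2) = -19/3/(-2) = -19/3*(-1/2) = 19/6)
I(w, g) = -w/3 (I(w, g) = (0 - w)/3 = (-w)/3 = -w/3)
(v*0)*I(H(-2), E(r(3, 1))) = (0*0)*(-1/3*36) = 0*(-12) = 0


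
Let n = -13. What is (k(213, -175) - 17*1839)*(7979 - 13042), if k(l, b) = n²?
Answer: 157428922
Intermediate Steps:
k(l, b) = 169 (k(l, b) = (-13)² = 169)
(k(213, -175) - 17*1839)*(7979 - 13042) = (169 - 17*1839)*(7979 - 13042) = (169 - 31263)*(-5063) = -31094*(-5063) = 157428922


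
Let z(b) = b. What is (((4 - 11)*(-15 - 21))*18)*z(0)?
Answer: 0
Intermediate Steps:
(((4 - 11)*(-15 - 21))*18)*z(0) = (((4 - 11)*(-15 - 21))*18)*0 = (-7*(-36)*18)*0 = (252*18)*0 = 4536*0 = 0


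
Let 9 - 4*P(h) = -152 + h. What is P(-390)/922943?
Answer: 551/3691772 ≈ 0.00014925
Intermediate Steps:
P(h) = 161/4 - h/4 (P(h) = 9/4 - (-152 + h)/4 = 9/4 + (38 - h/4) = 161/4 - h/4)
P(-390)/922943 = (161/4 - ¼*(-390))/922943 = (161/4 + 195/2)*(1/922943) = (551/4)*(1/922943) = 551/3691772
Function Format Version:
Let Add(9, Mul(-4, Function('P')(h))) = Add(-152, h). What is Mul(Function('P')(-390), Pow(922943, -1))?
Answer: Rational(551, 3691772) ≈ 0.00014925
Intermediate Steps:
Function('P')(h) = Add(Rational(161, 4), Mul(Rational(-1, 4), h)) (Function('P')(h) = Add(Rational(9, 4), Mul(Rational(-1, 4), Add(-152, h))) = Add(Rational(9, 4), Add(38, Mul(Rational(-1, 4), h))) = Add(Rational(161, 4), Mul(Rational(-1, 4), h)))
Mul(Function('P')(-390), Pow(922943, -1)) = Mul(Add(Rational(161, 4), Mul(Rational(-1, 4), -390)), Pow(922943, -1)) = Mul(Add(Rational(161, 4), Rational(195, 2)), Rational(1, 922943)) = Mul(Rational(551, 4), Rational(1, 922943)) = Rational(551, 3691772)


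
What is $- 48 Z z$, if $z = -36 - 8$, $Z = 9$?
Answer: $19008$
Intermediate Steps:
$z = -44$
$- 48 Z z = \left(-48\right) 9 \left(-44\right) = \left(-432\right) \left(-44\right) = 19008$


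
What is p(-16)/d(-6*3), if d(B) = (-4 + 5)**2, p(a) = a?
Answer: -16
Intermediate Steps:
d(B) = 1 (d(B) = 1**2 = 1)
p(-16)/d(-6*3) = -16/1 = -16*1 = -16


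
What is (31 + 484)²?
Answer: 265225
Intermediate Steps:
(31 + 484)² = 515² = 265225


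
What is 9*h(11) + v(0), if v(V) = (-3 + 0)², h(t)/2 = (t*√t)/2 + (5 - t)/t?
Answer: -9/11 + 99*√11 ≈ 327.53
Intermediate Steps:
h(t) = t^(3/2) + 2*(5 - t)/t (h(t) = 2*((t*√t)/2 + (5 - t)/t) = 2*(t^(3/2)*(½) + (5 - t)/t) = 2*(t^(3/2)/2 + (5 - t)/t) = t^(3/2) + 2*(5 - t)/t)
v(V) = 9 (v(V) = (-3)² = 9)
9*h(11) + v(0) = 9*(-2 + 11^(3/2) + 10/11) + 9 = 9*(-2 + 11*√11 + 10*(1/11)) + 9 = 9*(-2 + 11*√11 + 10/11) + 9 = 9*(-12/11 + 11*√11) + 9 = (-108/11 + 99*√11) + 9 = -9/11 + 99*√11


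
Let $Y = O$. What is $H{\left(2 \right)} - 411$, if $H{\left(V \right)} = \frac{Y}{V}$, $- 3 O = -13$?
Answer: $- \frac{2453}{6} \approx -408.83$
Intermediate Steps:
$O = \frac{13}{3}$ ($O = \left(- \frac{1}{3}\right) \left(-13\right) = \frac{13}{3} \approx 4.3333$)
$Y = \frac{13}{3} \approx 4.3333$
$H{\left(V \right)} = \frac{13}{3 V}$
$H{\left(2 \right)} - 411 = \frac{13}{3 \cdot 2} - 411 = \frac{13}{3} \cdot \frac{1}{2} - 411 = \frac{13}{6} - 411 = - \frac{2453}{6}$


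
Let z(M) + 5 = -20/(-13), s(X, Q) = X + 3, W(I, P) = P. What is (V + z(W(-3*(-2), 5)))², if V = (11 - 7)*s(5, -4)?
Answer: 137641/169 ≈ 814.44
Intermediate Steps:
s(X, Q) = 3 + X
z(M) = -45/13 (z(M) = -5 - 20/(-13) = -5 - 20*(-1/13) = -5 + 20/13 = -45/13)
V = 32 (V = (11 - 7)*(3 + 5) = 4*8 = 32)
(V + z(W(-3*(-2), 5)))² = (32 - 45/13)² = (371/13)² = 137641/169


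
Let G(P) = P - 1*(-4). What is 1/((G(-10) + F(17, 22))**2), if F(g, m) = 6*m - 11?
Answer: 1/13225 ≈ 7.5614e-5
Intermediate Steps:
F(g, m) = -11 + 6*m
G(P) = 4 + P (G(P) = P + 4 = 4 + P)
1/((G(-10) + F(17, 22))**2) = 1/(((4 - 10) + (-11 + 6*22))**2) = 1/((-6 + (-11 + 132))**2) = 1/((-6 + 121)**2) = 1/(115**2) = 1/13225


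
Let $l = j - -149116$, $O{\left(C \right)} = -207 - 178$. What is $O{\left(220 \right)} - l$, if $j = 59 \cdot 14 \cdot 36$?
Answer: $-179237$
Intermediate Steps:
$j = 29736$ ($j = 826 \cdot 36 = 29736$)
$O{\left(C \right)} = -385$ ($O{\left(C \right)} = -207 - 178 = -385$)
$l = 178852$ ($l = 29736 - -149116 = 29736 + 149116 = 178852$)
$O{\left(220 \right)} - l = -385 - 178852 = -179237$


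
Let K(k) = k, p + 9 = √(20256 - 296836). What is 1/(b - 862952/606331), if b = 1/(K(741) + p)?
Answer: 1212662*(-√69145 + 366*I)/(-631074533*I + 1725904*√69145) ≈ -0.70307 + 0.00031999*I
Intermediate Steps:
p = -9 + 2*I*√69145 (p = -9 + √(20256 - 296836) = -9 + √(-276580) = -9 + 2*I*√69145 ≈ -9.0 + 525.91*I)
b = 1/(732 + 2*I*√69145) (b = 1/(741 + (-9 + 2*I*√69145)) = 1/(732 + 2*I*√69145) ≈ 0.00090103 - 0.00064735*I)
1/(b - 862952/606331) = 1/((183/203101 - I*√69145/406202) - 862952/606331) = 1/(-175155455579/123146432431 - I*√69145/406202)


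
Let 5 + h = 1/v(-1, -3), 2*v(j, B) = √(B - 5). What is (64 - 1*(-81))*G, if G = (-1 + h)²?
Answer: 10295/2 + 870*I*√2 ≈ 5147.5 + 1230.4*I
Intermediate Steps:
v(j, B) = √(-5 + B)/2 (v(j, B) = √(B - 5)/2 = √(-5 + B)/2)
h = -5 - I*√2/2 (h = -5 + 1/(√(-5 - 3)/2) = -5 + 1/(√(-8)/2) = -5 + 1/((2*I*√2)/2) = -5 + 1/(I*√2) = -5 - I*√2/2 ≈ -5.0 - 0.70711*I)
G = (-6 - I*√2/2)² (G = (-1 + (-5 - I*√2/2))² = (-6 - I*√2/2)² ≈ 35.5 + 8.4853*I)
(64 - 1*(-81))*G = (64 - 1*(-81))*((12 + I*√2)²/4) = (64 + 81)*((12 + I*√2)²/4) = 145*((12 + I*√2)²/4) = 145*(12 + I*√2)²/4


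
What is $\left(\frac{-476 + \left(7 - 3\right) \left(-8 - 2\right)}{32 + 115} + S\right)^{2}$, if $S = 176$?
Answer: $\frac{71436304}{2401} \approx 29753.0$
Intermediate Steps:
$\left(\frac{-476 + \left(7 - 3\right) \left(-8 - 2\right)}{32 + 115} + S\right)^{2} = \left(\frac{-476 + \left(7 - 3\right) \left(-8 - 2\right)}{32 + 115} + 176\right)^{2} = \left(\frac{-476 + 4 \left(-10\right)}{147} + 176\right)^{2} = \left(\left(-476 - 40\right) \frac{1}{147} + 176\right)^{2} = \left(\left(-516\right) \frac{1}{147} + 176\right)^{2} = \left(- \frac{172}{49} + 176\right)^{2} = \left(\frac{8452}{49}\right)^{2} = \frac{71436304}{2401}$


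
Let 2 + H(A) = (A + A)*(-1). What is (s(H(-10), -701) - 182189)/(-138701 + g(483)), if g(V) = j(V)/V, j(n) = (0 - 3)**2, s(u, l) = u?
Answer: 2666321/2030078 ≈ 1.3134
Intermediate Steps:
H(A) = -2 - 2*A (H(A) = -2 + (A + A)*(-1) = -2 + (2*A)*(-1) = -2 - 2*A)
j(n) = 9 (j(n) = (-3)**2 = 9)
g(V) = 9/V
(s(H(-10), -701) - 182189)/(-138701 + g(483)) = ((-2 - 2*(-10)) - 182189)/(-138701 + 9/483) = ((-2 + 20) - 182189)/(-138701 + 9*(1/483)) = (18 - 182189)/(-138701 + 3/161) = -182171/(-22330858/161) = -182171*(-161/22330858) = 2666321/2030078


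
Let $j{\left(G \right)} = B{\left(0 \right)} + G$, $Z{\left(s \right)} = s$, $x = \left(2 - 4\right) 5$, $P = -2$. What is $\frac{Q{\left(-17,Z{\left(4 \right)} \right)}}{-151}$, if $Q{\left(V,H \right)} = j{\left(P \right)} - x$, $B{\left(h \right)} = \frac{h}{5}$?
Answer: $- \frac{8}{151} \approx -0.05298$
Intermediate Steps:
$x = -10$ ($x = \left(-2\right) 5 = -10$)
$B{\left(h \right)} = \frac{h}{5}$ ($B{\left(h \right)} = h \frac{1}{5} = \frac{h}{5}$)
$j{\left(G \right)} = G$ ($j{\left(G \right)} = \frac{1}{5} \cdot 0 + G = 0 + G = G$)
$Q{\left(V,H \right)} = 8$ ($Q{\left(V,H \right)} = -2 - -10 = -2 + 10 = 8$)
$\frac{Q{\left(-17,Z{\left(4 \right)} \right)}}{-151} = \frac{8}{-151} = 8 \left(- \frac{1}{151}\right) = - \frac{8}{151}$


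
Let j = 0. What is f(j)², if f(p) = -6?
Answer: 36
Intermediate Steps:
f(j)² = (-6)² = 36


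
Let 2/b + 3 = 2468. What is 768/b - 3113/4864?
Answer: 4604064727/4864 ≈ 9.4656e+5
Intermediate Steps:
b = 2/2465 (b = 2/(-3 + 2468) = 2/2465 ≈ 0.00081136)
768/b - 3113/4864 = 768/(2/2465) - 3113/4864 = 768*(2465/2) - 3113*1/4864 = 946560 - 3113/4864 = 4604064727/4864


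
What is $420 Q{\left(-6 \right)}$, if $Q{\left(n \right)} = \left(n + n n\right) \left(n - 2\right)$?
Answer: $-100800$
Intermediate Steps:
$Q{\left(n \right)} = \left(-2 + n\right) \left(n + n^{2}\right)$ ($Q{\left(n \right)} = \left(n + n^{2}\right) \left(-2 + n\right) = \left(-2 + n\right) \left(n + n^{2}\right)$)
$420 Q{\left(-6 \right)} = 420 \left(- 6 \left(-2 + \left(-6\right)^{2} - -6\right)\right) = 420 \left(- 6 \left(-2 + 36 + 6\right)\right) = 420 \left(\left(-6\right) 40\right) = 420 \left(-240\right) = -100800$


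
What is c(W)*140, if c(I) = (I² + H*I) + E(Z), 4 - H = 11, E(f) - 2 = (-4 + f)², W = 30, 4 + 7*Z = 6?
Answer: 691680/7 ≈ 98811.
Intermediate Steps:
Z = 2/7 (Z = -4/7 + (⅐)*6 = -4/7 + 6/7 = 2/7 ≈ 0.28571)
E(f) = 2 + (-4 + f)²
H = -7 (H = 4 - 1*11 = 4 - 11 = -7)
c(I) = 774/49 + I² - 7*I (c(I) = (I² - 7*I) + (2 + (-4 + 2/7)²) = (I² - 7*I) + (2 + (-26/7)²) = (I² - 7*I) + (2 + 676/49) = (I² - 7*I) + 774/49 = 774/49 + I² - 7*I)
c(W)*140 = (774/49 + 30² - 7*30)*140 = (774/49 + 900 - 210)*140 = (34584/49)*140 = 691680/7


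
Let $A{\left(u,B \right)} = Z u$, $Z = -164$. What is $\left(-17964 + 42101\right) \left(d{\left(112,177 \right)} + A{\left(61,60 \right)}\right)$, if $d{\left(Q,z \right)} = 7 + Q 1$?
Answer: $-238594245$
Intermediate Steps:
$d{\left(Q,z \right)} = 7 + Q$
$A{\left(u,B \right)} = - 164 u$
$\left(-17964 + 42101\right) \left(d{\left(112,177 \right)} + A{\left(61,60 \right)}\right) = \left(-17964 + 42101\right) \left(\left(7 + 112\right) - 10004\right) = 24137 \left(119 - 10004\right) = 24137 \left(-9885\right) = -238594245$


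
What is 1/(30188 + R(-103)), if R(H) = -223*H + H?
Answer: 1/53054 ≈ 1.8849e-5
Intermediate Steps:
R(H) = -222*H
1/(30188 + R(-103)) = 1/(30188 - 222*(-103)) = 1/(30188 + 22866) = 1/53054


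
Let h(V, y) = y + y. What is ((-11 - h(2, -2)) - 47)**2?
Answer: 2916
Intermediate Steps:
h(V, y) = 2*y
((-11 - h(2, -2)) - 47)**2 = ((-11 - 2*(-2)) - 47)**2 = ((-11 - 1*(-4)) - 47)**2 = ((-11 + 4) - 47)**2 = (-7 - 47)**2 = (-54)**2 = 2916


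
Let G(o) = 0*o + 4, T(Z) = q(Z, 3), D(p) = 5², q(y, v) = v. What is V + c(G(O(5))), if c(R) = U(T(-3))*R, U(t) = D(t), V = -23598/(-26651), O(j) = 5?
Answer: 2688698/26651 ≈ 100.89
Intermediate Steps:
D(p) = 25
V = 23598/26651 (V = -23598*(-1/26651) = 23598/26651 ≈ 0.88545)
T(Z) = 3
G(o) = 4 (G(o) = 0 + 4 = 4)
U(t) = 25
c(R) = 25*R
V + c(G(O(5))) = 23598/26651 + 25*4 = 23598/26651 + 100 = 2688698/26651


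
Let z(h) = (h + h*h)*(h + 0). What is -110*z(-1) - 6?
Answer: -6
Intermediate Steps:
z(h) = h*(h + h**2) (z(h) = (h + h**2)*h = h*(h + h**2))
-110*z(-1) - 6 = -110*(-1)**2*(1 - 1) - 6 = -110*0 - 6 = 0 - 6 = -6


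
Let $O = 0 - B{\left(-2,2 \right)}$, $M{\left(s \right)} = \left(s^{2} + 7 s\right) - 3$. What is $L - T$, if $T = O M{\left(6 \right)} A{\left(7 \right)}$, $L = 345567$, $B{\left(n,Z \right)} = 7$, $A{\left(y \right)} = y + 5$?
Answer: $351867$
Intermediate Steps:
$A{\left(y \right)} = 5 + y$
$M{\left(s \right)} = -3 + s^{2} + 7 s$
$O = -7$ ($O = 0 - 7 = -7$)
$T = -6300$ ($T = - 7 \left(-3 + 6^{2} + 7 \cdot 6\right) \left(5 + 7\right) = - 7 \left(-3 + 36 + 42\right) 12 = \left(-7\right) 75 \cdot 12 = \left(-525\right) 12 = -6300$)
$L - T = 345567 - -6300 = 345567 + 6300 = 351867$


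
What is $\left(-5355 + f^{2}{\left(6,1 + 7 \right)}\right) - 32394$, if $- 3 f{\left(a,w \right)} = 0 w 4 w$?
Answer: $-37749$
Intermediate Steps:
$f{\left(a,w \right)} = 0$ ($f{\left(a,w \right)} = - \frac{0 w 4 w}{3} = - \frac{0 \cdot 4 w}{3} = - \frac{0 w}{3} = \left(- \frac{1}{3}\right) 0 = 0$)
$\left(-5355 + f^{2}{\left(6,1 + 7 \right)}\right) - 32394 = \left(-5355 + 0^{2}\right) - 32394 = \left(-5355 + 0\right) - 32394 = -5355 - 32394 = -37749$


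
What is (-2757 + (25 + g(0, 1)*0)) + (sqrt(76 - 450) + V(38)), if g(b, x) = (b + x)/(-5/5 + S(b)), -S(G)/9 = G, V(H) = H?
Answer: -2694 + I*sqrt(374) ≈ -2694.0 + 19.339*I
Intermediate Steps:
S(G) = -9*G
g(b, x) = (b + x)/(-1 - 9*b) (g(b, x) = (b + x)/(-5/5 - 9*b) = (b + x)/(-5*1/5 - 9*b) = (b + x)/(-1 - 9*b))
(-2757 + (25 + g(0, 1)*0)) + (sqrt(76 - 450) + V(38)) = (-2757 + (25 + ((-1*0 - 1*1)/(1 + 9*0))*0)) + (sqrt(76 - 450) + 38) = (-2757 + (25 + ((0 - 1)/(1 + 0))*0)) + (sqrt(-374) + 38) = (-2757 + (25 + (-1/1)*0)) + (I*sqrt(374) + 38) = (-2757 + (25 + (1*(-1))*0)) + (38 + I*sqrt(374)) = (-2757 + (25 - 1*0)) + (38 + I*sqrt(374)) = (-2757 + (25 + 0)) + (38 + I*sqrt(374)) = (-2757 + 25) + (38 + I*sqrt(374)) = -2732 + (38 + I*sqrt(374)) = -2694 + I*sqrt(374)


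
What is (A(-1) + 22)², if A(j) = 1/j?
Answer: 441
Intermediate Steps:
(A(-1) + 22)² = (1/(-1) + 22)² = (-1 + 22)² = 21² = 441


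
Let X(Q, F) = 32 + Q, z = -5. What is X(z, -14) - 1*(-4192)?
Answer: 4219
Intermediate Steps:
X(z, -14) - 1*(-4192) = (32 - 5) - 1*(-4192) = 27 + 4192 = 4219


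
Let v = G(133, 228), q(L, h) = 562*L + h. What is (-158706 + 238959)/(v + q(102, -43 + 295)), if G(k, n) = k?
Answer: 80253/57709 ≈ 1.3906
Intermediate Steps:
q(L, h) = h + 562*L
v = 133
(-158706 + 238959)/(v + q(102, -43 + 295)) = (-158706 + 238959)/(133 + ((-43 + 295) + 562*102)) = 80253/(133 + (252 + 57324)) = 80253/(133 + 57576) = 80253/57709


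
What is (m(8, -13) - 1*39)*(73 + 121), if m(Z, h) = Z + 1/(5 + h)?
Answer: -24153/4 ≈ -6038.3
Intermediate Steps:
(m(8, -13) - 1*39)*(73 + 121) = ((1 + 5*8 + 8*(-13))/(5 - 13) - 1*39)*(73 + 121) = ((1 + 40 - 104)/(-8) - 39)*194 = (-⅛*(-63) - 39)*194 = (63/8 - 39)*194 = -249/8*194 = -24153/4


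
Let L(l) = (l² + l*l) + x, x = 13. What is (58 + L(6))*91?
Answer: 13013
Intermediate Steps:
L(l) = 13 + 2*l² (L(l) = (l² + l*l) + 13 = (l² + l²) + 13 = 2*l² + 13 = 13 + 2*l²)
(58 + L(6))*91 = (58 + (13 + 2*6²))*91 = (58 + (13 + 2*36))*91 = (58 + (13 + 72))*91 = (58 + 85)*91 = 143*91 = 13013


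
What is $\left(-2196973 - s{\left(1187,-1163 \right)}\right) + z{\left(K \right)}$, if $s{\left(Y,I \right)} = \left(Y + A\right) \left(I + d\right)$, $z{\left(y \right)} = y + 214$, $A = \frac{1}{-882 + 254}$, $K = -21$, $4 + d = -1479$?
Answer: $\frac{296421585}{314} \approx 9.4402 \cdot 10^{5}$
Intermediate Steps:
$d = -1483$ ($d = -4 - 1479 = -1483$)
$A = - \frac{1}{628}$ ($A = \frac{1}{-628} = - \frac{1}{628} \approx -0.0015924$)
$z{\left(y \right)} = 214 + y$
$s{\left(Y,I \right)} = \left(-1483 + I\right) \left(- \frac{1}{628} + Y\right)$ ($s{\left(Y,I \right)} = \left(Y - \frac{1}{628}\right) \left(I - 1483\right) = \left(- \frac{1}{628} + Y\right) \left(-1483 + I\right) = \left(-1483 + I\right) \left(- \frac{1}{628} + Y\right)$)
$\left(-2196973 - s{\left(1187,-1163 \right)}\right) + z{\left(K \right)} = \left(-2196973 - \left(\frac{1483}{628} - 1760321 - - \frac{1163}{628} - 1380481\right)\right) + \left(214 - 21\right) = \left(-2196973 - \left(\frac{1483}{628} - 1760321 + \frac{1163}{628} - 1380481\right)\right) + 193 = \left(-2196973 - - \frac{986210505}{314}\right) + 193 = \left(-2196973 + \frac{986210505}{314}\right) + 193 = \frac{296360983}{314} + 193 = \frac{296421585}{314}$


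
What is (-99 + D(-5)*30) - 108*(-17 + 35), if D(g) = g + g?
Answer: -2343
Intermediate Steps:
D(g) = 2*g
(-99 + D(-5)*30) - 108*(-17 + 35) = (-99 + (2*(-5))*30) - 108*(-17 + 35) = (-99 - 10*30) - 108*18 = (-99 - 300) - 1*1944 = -399 - 1944 = -2343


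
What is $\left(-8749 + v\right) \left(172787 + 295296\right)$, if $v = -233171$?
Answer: $-113238639360$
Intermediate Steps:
$\left(-8749 + v\right) \left(172787 + 295296\right) = \left(-8749 - 233171\right) \left(172787 + 295296\right) = \left(-241920\right) 468083 = -113238639360$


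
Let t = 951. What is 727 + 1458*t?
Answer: 1387285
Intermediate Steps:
727 + 1458*t = 727 + 1458*951 = 727 + 1386558 = 1387285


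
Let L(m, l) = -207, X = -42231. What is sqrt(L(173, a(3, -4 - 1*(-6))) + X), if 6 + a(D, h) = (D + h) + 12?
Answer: I*sqrt(42438) ≈ 206.0*I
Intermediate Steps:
a(D, h) = 6 + D + h (a(D, h) = -6 + ((D + h) + 12) = -6 + (12 + D + h) = 6 + D + h)
sqrt(L(173, a(3, -4 - 1*(-6))) + X) = sqrt(-207 - 42231) = sqrt(-42438) = I*sqrt(42438)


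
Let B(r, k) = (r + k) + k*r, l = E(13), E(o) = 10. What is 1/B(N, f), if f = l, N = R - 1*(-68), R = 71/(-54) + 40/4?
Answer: 54/46091 ≈ 0.0011716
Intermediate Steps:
R = 469/54 (R = 71*(-1/54) + 40*(1/4) = -71/54 + 10 = 469/54 ≈ 8.6852)
l = 10
N = 4141/54 (N = 469/54 - 1*(-68) = 469/54 + 68 = 4141/54 ≈ 76.685)
f = 10
B(r, k) = k + r + k*r (B(r, k) = (k + r) + k*r = k + r + k*r)
1/B(N, f) = 1/(10 + 4141/54 + 10*(4141/54)) = 1/(10 + 4141/54 + 20705/27) = 1/(46091/54) = 54/46091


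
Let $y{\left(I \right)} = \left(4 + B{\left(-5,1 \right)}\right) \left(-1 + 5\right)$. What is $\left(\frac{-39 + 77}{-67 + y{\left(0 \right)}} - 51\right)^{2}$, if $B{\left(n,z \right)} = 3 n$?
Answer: $\frac{32478601}{12321} \approx 2636.0$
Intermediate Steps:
$y{\left(I \right)} = -44$ ($y{\left(I \right)} = \left(4 + 3 \left(-5\right)\right) \left(-1 + 5\right) = \left(4 - 15\right) 4 = \left(-11\right) 4 = -44$)
$\left(\frac{-39 + 77}{-67 + y{\left(0 \right)}} - 51\right)^{2} = \left(\frac{-39 + 77}{-67 - 44} - 51\right)^{2} = \left(\frac{38}{-111} - 51\right)^{2} = \left(38 \left(- \frac{1}{111}\right) - 51\right)^{2} = \left(- \frac{38}{111} - 51\right)^{2} = \left(- \frac{5699}{111}\right)^{2} = \frac{32478601}{12321}$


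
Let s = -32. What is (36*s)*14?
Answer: -16128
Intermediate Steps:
(36*s)*14 = (36*(-32))*14 = -1152*14 = -16128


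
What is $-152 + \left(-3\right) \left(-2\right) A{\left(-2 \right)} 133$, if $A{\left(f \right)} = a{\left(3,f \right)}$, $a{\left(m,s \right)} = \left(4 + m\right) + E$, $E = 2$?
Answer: $7030$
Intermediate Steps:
$a{\left(m,s \right)} = 6 + m$ ($a{\left(m,s \right)} = \left(4 + m\right) + 2 = 6 + m$)
$A{\left(f \right)} = 9$ ($A{\left(f \right)} = 6 + 3 = 9$)
$-152 + \left(-3\right) \left(-2\right) A{\left(-2 \right)} 133 = -152 + \left(-3\right) \left(-2\right) 9 \cdot 133 = -152 + 6 \cdot 9 \cdot 133 = -152 + 54 \cdot 133 = -152 + 7182 = 7030$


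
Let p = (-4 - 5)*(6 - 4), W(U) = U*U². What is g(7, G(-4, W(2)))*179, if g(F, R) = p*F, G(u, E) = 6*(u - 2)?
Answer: -22554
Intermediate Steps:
W(U) = U³
G(u, E) = -12 + 6*u (G(u, E) = 6*(-2 + u) = -12 + 6*u)
p = -18 (p = -9*2 = -18)
g(F, R) = -18*F
g(7, G(-4, W(2)))*179 = -18*7*179 = -126*179 = -22554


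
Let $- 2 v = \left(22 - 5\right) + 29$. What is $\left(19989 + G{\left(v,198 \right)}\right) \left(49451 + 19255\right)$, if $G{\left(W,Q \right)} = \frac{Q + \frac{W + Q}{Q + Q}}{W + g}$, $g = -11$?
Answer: $\frac{93361499611}{68} \approx 1.373 \cdot 10^{9}$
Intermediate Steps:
$v = -23$ ($v = - \frac{\left(22 - 5\right) + 29}{2} = - \frac{17 + 29}{2} = \left(- \frac{1}{2}\right) 46 = -23$)
$G{\left(W,Q \right)} = \frac{Q + \frac{Q + W}{2 Q}}{-11 + W}$ ($G{\left(W,Q \right)} = \frac{Q + \frac{W + Q}{Q + Q}}{W - 11} = \frac{Q + \frac{Q + W}{2 Q}}{-11 + W}$)
$\left(19989 + G{\left(v,198 \right)}\right) \left(49451 + 19255\right) = \left(19989 + \frac{198 - 23 + 2 \cdot 198^{2}}{2 \cdot 198 \left(-11 - 23\right)}\right) \left(49451 + 19255\right) = \left(19989 + \frac{1}{2} \cdot \frac{1}{198} \frac{1}{-34} \left(198 - 23 + 2 \cdot 39204\right)\right) 68706 = \left(19989 + \frac{1}{2} \cdot \frac{1}{198} \left(- \frac{1}{34}\right) \left(198 - 23 + 78408\right)\right) 68706 = \left(19989 + \frac{1}{2} \cdot \frac{1}{198} \left(- \frac{1}{34}\right) 78583\right) 68706 = \left(19989 - \frac{78583}{13464}\right) 68706 = \frac{269053313}{13464} \cdot 68706 = \frac{93361499611}{68}$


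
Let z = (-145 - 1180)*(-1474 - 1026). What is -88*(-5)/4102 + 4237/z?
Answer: 737440087/6793937500 ≈ 0.10854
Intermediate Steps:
z = 3312500 (z = -1325*(-2500) = 3312500)
-88*(-5)/4102 + 4237/z = -88*(-5)/4102 + 4237/3312500 = 440*(1/4102) + 4237*(1/3312500) = 220/2051 + 4237/3312500 = 737440087/6793937500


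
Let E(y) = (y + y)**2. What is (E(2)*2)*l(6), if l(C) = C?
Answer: 192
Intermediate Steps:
E(y) = 4*y**2 (E(y) = (2*y)**2 = 4*y**2)
(E(2)*2)*l(6) = ((4*2**2)*2)*6 = ((4*4)*2)*6 = (16*2)*6 = 32*6 = 192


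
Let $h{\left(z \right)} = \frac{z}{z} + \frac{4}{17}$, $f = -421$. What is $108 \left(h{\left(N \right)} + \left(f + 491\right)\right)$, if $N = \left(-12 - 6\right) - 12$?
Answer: $\frac{130788}{17} \approx 7693.4$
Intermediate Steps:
$N = -30$ ($N = -18 - 12 = -30$)
$h{\left(z \right)} = \frac{21}{17}$ ($h{\left(z \right)} = 1 + 4 \cdot \frac{1}{17} = 1 + \frac{4}{17} = \frac{21}{17}$)
$108 \left(h{\left(N \right)} + \left(f + 491\right)\right) = 108 \left(\frac{21}{17} + \left(-421 + 491\right)\right) = 108 \left(\frac{21}{17} + 70\right) = 108 \cdot \frac{1211}{17} = \frac{130788}{17}$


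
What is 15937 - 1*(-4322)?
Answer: 20259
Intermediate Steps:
15937 - 1*(-4322) = 15937 + 4322 = 20259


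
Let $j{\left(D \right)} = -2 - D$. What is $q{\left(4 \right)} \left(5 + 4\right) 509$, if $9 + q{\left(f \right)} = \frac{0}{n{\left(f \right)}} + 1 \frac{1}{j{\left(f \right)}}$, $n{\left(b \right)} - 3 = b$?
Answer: $- \frac{83985}{2} \approx -41993.0$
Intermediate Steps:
$n{\left(b \right)} = 3 + b$
$q{\left(f \right)} = -9 + \frac{1}{-2 - f}$ ($q{\left(f \right)} = -9 + \left(\frac{0}{3 + f} + 1 \frac{1}{-2 - f}\right) = -9 + \left(0 + \frac{1}{-2 - f}\right) = -9 + \frac{1}{-2 - f}$)
$q{\left(4 \right)} \left(5 + 4\right) 509 = \frac{-19 - 36}{2 + 4} \left(5 + 4\right) 509 = \frac{-19 - 36}{6} \cdot 9 \cdot 509 = \frac{1}{6} \left(-55\right) 9 \cdot 509 = \left(- \frac{55}{6}\right) 9 \cdot 509 = \left(- \frac{165}{2}\right) 509 = - \frac{83985}{2}$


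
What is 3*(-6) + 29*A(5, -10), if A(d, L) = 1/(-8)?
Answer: -173/8 ≈ -21.625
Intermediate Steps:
A(d, L) = -⅛
3*(-6) + 29*A(5, -10) = 3*(-6) + 29*(-⅛) = -18 - 29/8 = -173/8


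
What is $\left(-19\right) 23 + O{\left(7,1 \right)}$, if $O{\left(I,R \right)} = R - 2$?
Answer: $-438$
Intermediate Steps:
$O{\left(I,R \right)} = -2 + R$ ($O{\left(I,R \right)} = R - 2 = -2 + R$)
$\left(-19\right) 23 + O{\left(7,1 \right)} = \left(-19\right) 23 + \left(-2 + 1\right) = -437 - 1 = -438$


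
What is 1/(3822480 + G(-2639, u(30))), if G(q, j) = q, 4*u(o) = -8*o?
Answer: 1/3819841 ≈ 2.6179e-7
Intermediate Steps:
u(o) = -2*o (u(o) = (-8*o)/4 = -2*o)
1/(3822480 + G(-2639, u(30))) = 1/(3822480 - 2639) = 1/3819841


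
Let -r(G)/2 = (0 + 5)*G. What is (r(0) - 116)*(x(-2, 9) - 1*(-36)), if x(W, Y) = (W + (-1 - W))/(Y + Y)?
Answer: -37526/9 ≈ -4169.6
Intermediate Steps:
r(G) = -10*G (r(G) = -2*(0 + 5)*G = -10*G)
x(W, Y) = -1/(2*Y)
(r(0) - 116)*(x(-2, 9) - 1*(-36)) = (-10*0 - 116)*(-1/2/9 - 1*(-36)) = (0 - 116)*(-1/2*1/9 + 36) = -116*(-1/18 + 36) = -116*647/18 = -37526/9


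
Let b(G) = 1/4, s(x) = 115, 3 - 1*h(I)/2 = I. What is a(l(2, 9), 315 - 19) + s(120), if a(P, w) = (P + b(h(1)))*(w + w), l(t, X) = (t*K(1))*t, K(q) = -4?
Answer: -9209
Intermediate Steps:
h(I) = 6 - 2*I
l(t, X) = -4*t² (l(t, X) = (t*(-4))*t = (-4*t)*t = -4*t²)
b(G) = ¼
a(P, w) = 2*w*(¼ + P) (a(P, w) = (P + ¼)*(w + w) = (¼ + P)*(2*w) = 2*w*(¼ + P))
a(l(2, 9), 315 - 19) + s(120) = (315 - 19)*(1 + 4*(-4*2²))/2 + 115 = (½)*296*(1 + 4*(-4*4)) + 115 = (½)*296*(1 + 4*(-16)) + 115 = (½)*296*(1 - 64) + 115 = (½)*296*(-63) + 115 = -9324 + 115 = -9209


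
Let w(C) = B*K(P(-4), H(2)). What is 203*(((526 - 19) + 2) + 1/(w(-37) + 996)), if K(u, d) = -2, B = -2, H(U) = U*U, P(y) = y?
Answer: 103327203/1000 ≈ 1.0333e+5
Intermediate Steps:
H(U) = U²
w(C) = 4 (w(C) = -2*(-2) = 4)
203*(((526 - 19) + 2) + 1/(w(-37) + 996)) = 203*(((526 - 19) + 2) + 1/(4 + 996)) = 203*((507 + 2) + 1/1000) = 203*(509 + 1/1000) = 203*(509001/1000) = 103327203/1000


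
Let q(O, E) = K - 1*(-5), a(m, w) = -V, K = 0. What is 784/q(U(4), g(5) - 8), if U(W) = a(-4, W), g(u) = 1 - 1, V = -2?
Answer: 784/5 ≈ 156.80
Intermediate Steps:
g(u) = 0
a(m, w) = 2 (a(m, w) = -1*(-2) = 2)
U(W) = 2
q(O, E) = 5 (q(O, E) = 0 - 1*(-5) = 0 + 5 = 5)
784/q(U(4), g(5) - 8) = 784/5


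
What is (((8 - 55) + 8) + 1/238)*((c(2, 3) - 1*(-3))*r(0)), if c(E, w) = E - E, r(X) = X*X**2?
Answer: 0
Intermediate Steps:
r(X) = X**3
c(E, w) = 0
(((8 - 55) + 8) + 1/238)*((c(2, 3) - 1*(-3))*r(0)) = (((8 - 55) + 8) + 1/238)*((0 - 1*(-3))*0**3) = ((-47 + 8) + 1/238)*((0 + 3)*0) = (-39 + 1/238)*(3*0) = -9281/238*0 = 0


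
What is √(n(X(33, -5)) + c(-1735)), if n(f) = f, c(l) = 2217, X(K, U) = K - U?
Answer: √2255 ≈ 47.487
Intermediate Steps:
√(n(X(33, -5)) + c(-1735)) = √((33 - 1*(-5)) + 2217) = √((33 + 5) + 2217) = √(38 + 2217) = √2255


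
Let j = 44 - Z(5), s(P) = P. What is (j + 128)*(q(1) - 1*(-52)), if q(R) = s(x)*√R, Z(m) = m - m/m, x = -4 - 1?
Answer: 7896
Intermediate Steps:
x = -5
Z(m) = -1 + m (Z(m) = m - 1*1 = m - 1 = -1 + m)
q(R) = -5*√R
j = 40 (j = 44 - (-1 + 5) = 44 - 1*4 = 44 - 4 = 40)
(j + 128)*(q(1) - 1*(-52)) = (40 + 128)*(-5*√1 - 1*(-52)) = 168*(-5*1 + 52) = 168*(-5 + 52) = 168*47 = 7896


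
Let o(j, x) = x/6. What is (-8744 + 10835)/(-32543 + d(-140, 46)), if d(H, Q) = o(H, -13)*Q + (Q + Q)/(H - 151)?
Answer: -608481/9499108 ≈ -0.064057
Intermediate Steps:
o(j, x) = x/6 (o(j, x) = x*(⅙) = x/6)
d(H, Q) = -13*Q/6 + 2*Q/(-151 + H) (d(H, Q) = ((⅙)*(-13))*Q + (Q + Q)/(H - 151) = -13*Q/6 + (2*Q)/(-151 + H) = -13*Q/6 + 2*Q/(-151 + H))
(-8744 + 10835)/(-32543 + d(-140, 46)) = (-8744 + 10835)/(-32543 + (⅙)*46*(1975 - 13*(-140))/(-151 - 140)) = 2091/(-32543 + (⅙)*46*(1975 + 1820)/(-291)) = 2091/(-32543 + (⅙)*46*(-1/291)*3795) = 2091/(-32543 - 29095/291) = 2091/(-9499108/291) = 2091*(-291/9499108) = -608481/9499108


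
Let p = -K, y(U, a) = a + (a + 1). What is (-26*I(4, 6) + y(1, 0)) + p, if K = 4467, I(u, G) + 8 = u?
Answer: -4362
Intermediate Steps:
I(u, G) = -8 + u
y(U, a) = 1 + 2*a (y(U, a) = a + (1 + a) = 1 + 2*a)
p = -4467 (p = -1*4467 = -4467)
(-26*I(4, 6) + y(1, 0)) + p = (-26*(-8 + 4) + (1 + 2*0)) - 4467 = (-26*(-4) + (1 + 0)) - 4467 = (104 + 1) - 4467 = 105 - 4467 = -4362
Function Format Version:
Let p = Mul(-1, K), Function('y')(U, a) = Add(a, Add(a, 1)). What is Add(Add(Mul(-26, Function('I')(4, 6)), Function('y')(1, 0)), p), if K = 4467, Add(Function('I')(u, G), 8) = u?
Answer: -4362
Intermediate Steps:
Function('I')(u, G) = Add(-8, u)
Function('y')(U, a) = Add(1, Mul(2, a)) (Function('y')(U, a) = Add(a, Add(1, a)) = Add(1, Mul(2, a)))
p = -4467 (p = Mul(-1, 4467) = -4467)
Add(Add(Mul(-26, Function('I')(4, 6)), Function('y')(1, 0)), p) = Add(Add(Mul(-26, Add(-8, 4)), Add(1, Mul(2, 0))), -4467) = Add(Add(Mul(-26, -4), Add(1, 0)), -4467) = Add(Add(104, 1), -4467) = Add(105, -4467) = -4362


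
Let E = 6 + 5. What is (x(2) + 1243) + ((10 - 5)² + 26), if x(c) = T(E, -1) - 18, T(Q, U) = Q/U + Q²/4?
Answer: 5181/4 ≈ 1295.3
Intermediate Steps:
E = 11
T(Q, U) = Q²/4 + Q/U (T(Q, U) = Q/U + Q²*(¼) = Q/U + Q²/4 = Q²/4 + Q/U)
x(c) = 5/4 (x(c) = ((¼)*11² + 11/(-1)) - 18 = ((¼)*121 + 11*(-1)) - 18 = (121/4 - 11) - 18 = 77/4 - 18 = 5/4)
(x(2) + 1243) + ((10 - 5)² + 26) = (5/4 + 1243) + ((10 - 5)² + 26) = 4977/4 + (5² + 26) = 4977/4 + (25 + 26) = 4977/4 + 51 = 5181/4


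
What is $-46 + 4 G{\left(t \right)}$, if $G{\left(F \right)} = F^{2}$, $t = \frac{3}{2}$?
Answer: $-37$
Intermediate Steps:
$t = \frac{3}{2}$ ($t = 3 \cdot \frac{1}{2} = \frac{3}{2} \approx 1.5$)
$-46 + 4 G{\left(t \right)} = -46 + 4 \left(\frac{3}{2}\right)^{2} = -46 + 4 \cdot \frac{9}{4} = -46 + 9 = -37$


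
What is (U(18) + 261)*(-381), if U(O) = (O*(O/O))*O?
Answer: -222885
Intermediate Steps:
U(O) = O² (U(O) = (O*1)*O = O*O = O²)
(U(18) + 261)*(-381) = (18² + 261)*(-381) = (324 + 261)*(-381) = 585*(-381) = -222885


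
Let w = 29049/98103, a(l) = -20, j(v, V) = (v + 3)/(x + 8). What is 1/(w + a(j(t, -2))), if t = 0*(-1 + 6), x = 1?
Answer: -32701/644337 ≈ -0.050751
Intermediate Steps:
t = 0 (t = 0*5 = 0)
j(v, V) = ⅓ + v/9 (j(v, V) = (v + 3)/(1 + 8) = (3 + v)/9 = (3 + v)*(⅑) = ⅓ + v/9)
w = 9683/32701 (w = 29049*(1/98103) = 9683/32701 ≈ 0.29611)
1/(w + a(j(t, -2))) = 1/(9683/32701 - 20) = 1/(-644337/32701) = -32701/644337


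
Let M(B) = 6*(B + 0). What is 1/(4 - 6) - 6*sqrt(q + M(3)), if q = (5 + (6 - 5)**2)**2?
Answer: -1/2 - 18*sqrt(6) ≈ -44.591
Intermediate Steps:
q = 36 (q = (5 + 1**2)**2 = (5 + 1)**2 = 6**2 = 36)
M(B) = 6*B
1/(4 - 6) - 6*sqrt(q + M(3)) = 1/(4 - 6) - 6*sqrt(36 + 6*3) = 1/(-2) - 6*sqrt(36 + 18) = -1/2 - 18*sqrt(6)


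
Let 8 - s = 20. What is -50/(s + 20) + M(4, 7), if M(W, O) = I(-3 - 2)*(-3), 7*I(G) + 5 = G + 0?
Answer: -55/28 ≈ -1.9643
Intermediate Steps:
s = -12 (s = 8 - 1*20 = 8 - 20 = -12)
I(G) = -5/7 + G/7 (I(G) = -5/7 + (G + 0)/7 = -5/7 + G/7)
M(W, O) = 30/7 (M(W, O) = (-5/7 + (-3 - 2)/7)*(-3) = (-5/7 + (⅐)*(-5))*(-3) = (-5/7 - 5/7)*(-3) = -10/7*(-3) = 30/7)
-50/(s + 20) + M(4, 7) = -50/(-12 + 20) + 30/7 = -50/8 + 30/7 = (⅛)*(-50) + 30/7 = -25/4 + 30/7 = -55/28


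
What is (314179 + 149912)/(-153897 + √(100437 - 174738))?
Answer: -23807404209/7894786970 - 154697*I*√74301/7894786970 ≈ -3.0156 - 0.0053412*I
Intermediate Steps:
(314179 + 149912)/(-153897 + √(100437 - 174738)) = 464091/(-153897 + √(-74301)) = 464091/(-153897 + I*√74301)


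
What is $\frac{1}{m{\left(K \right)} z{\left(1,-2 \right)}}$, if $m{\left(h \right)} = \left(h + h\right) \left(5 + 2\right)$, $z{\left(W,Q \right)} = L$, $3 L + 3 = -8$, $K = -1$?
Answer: $\frac{3}{154} \approx 0.019481$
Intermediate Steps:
$L = - \frac{11}{3}$ ($L = -1 + \frac{1}{3} \left(-8\right) = -1 - \frac{8}{3} = - \frac{11}{3} \approx -3.6667$)
$z{\left(W,Q \right)} = - \frac{11}{3}$
$m{\left(h \right)} = 14 h$ ($m{\left(h \right)} = 2 h 7 = 14 h$)
$\frac{1}{m{\left(K \right)} z{\left(1,-2 \right)}} = \frac{1}{14 \left(-1\right) \left(- \frac{11}{3}\right)} = \frac{1}{\left(-14\right) \left(- \frac{11}{3}\right)} = \frac{1}{\frac{154}{3}} = \frac{3}{154}$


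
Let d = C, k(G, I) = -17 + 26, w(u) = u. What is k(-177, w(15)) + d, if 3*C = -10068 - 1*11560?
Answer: -21601/3 ≈ -7200.3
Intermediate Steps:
C = -21628/3 (C = (-10068 - 1*11560)/3 = (-10068 - 11560)/3 = (1/3)*(-21628) = -21628/3 ≈ -7209.3)
k(G, I) = 9
d = -21628/3 ≈ -7209.3
k(-177, w(15)) + d = 9 - 21628/3 = -21601/3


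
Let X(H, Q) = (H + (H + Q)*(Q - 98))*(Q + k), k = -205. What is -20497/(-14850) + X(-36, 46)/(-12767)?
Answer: -1051114201/189589950 ≈ -5.5441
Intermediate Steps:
X(H, Q) = (-205 + Q)*(H + (-98 + Q)*(H + Q)) (X(H, Q) = (H + (H + Q)*(Q - 98))*(Q - 205) = (H + (H + Q)*(-98 + Q))*(-205 + Q) = (H + (-98 + Q)*(H + Q))*(-205 + Q) = (-205 + Q)*(H + (-98 + Q)*(H + Q)))
-20497/(-14850) + X(-36, 46)/(-12767) = -20497/(-14850) + (46³ - 303*46² + 19885*(-36) + 20090*46 - 36*46² - 302*(-36)*46)/(-12767) = -20497*(-1/14850) + (97336 - 303*2116 - 715860 + 924140 - 36*2116 + 500112)*(-1/12767) = 20497/14850 + (97336 - 641148 - 715860 + 924140 - 76176 + 500112)*(-1/12767) = 20497/14850 + 88404*(-1/12767) = 20497/14850 - 88404/12767 = -1051114201/189589950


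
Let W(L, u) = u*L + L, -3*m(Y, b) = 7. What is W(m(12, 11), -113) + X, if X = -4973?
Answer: -14135/3 ≈ -4711.7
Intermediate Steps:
m(Y, b) = -7/3 (m(Y, b) = -1/3*7 = -7/3)
W(L, u) = L + L*u (W(L, u) = L*u + L = L + L*u)
W(m(12, 11), -113) + X = -7*(1 - 113)/3 - 4973 = -7/3*(-112) - 4973 = 784/3 - 4973 = -14135/3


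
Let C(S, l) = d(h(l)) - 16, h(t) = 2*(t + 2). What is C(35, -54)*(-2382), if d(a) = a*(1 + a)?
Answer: -25477872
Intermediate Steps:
h(t) = 4 + 2*t (h(t) = 2*(2 + t) = 4 + 2*t)
C(S, l) = -16 + (4 + 2*l)*(5 + 2*l) (C(S, l) = (4 + 2*l)*(1 + (4 + 2*l)) - 16 = (4 + 2*l)*(5 + 2*l) - 16 = -16 + (4 + 2*l)*(5 + 2*l))
C(35, -54)*(-2382) = (4 + 4*(-54)² + 18*(-54))*(-2382) = (4 + 4*2916 - 972)*(-2382) = (4 + 11664 - 972)*(-2382) = 10696*(-2382) = -25477872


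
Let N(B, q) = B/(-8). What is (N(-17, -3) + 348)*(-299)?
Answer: -837499/8 ≈ -1.0469e+5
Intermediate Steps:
N(B, q) = -B/8 (N(B, q) = B*(-⅛) = -B/8)
(N(-17, -3) + 348)*(-299) = (-⅛*(-17) + 348)*(-299) = (17/8 + 348)*(-299) = (2801/8)*(-299) = -837499/8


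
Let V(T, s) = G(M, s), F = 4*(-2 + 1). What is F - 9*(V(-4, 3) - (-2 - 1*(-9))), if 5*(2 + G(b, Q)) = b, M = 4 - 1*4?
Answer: 77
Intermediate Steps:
M = 0 (M = 4 - 4 = 0)
G(b, Q) = -2 + b/5
F = -4 (F = 4*(-1) = -4)
V(T, s) = -2 (V(T, s) = -2 + (⅕)*0 = -2 + 0 = -2)
F - 9*(V(-4, 3) - (-2 - 1*(-9))) = -4 - 9*(-2 - (-2 - 1*(-9))) = -4 - 9*(-2 - (-2 + 9)) = -4 - 9*(-2 - 1*7) = -4 - 9*(-2 - 7) = -4 - 9*(-9) = -4 + 81 = 77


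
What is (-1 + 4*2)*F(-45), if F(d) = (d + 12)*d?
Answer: 10395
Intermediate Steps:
F(d) = d*(12 + d) (F(d) = (12 + d)*d = d*(12 + d))
(-1 + 4*2)*F(-45) = (-1 + 4*2)*(-45*(12 - 45)) = (-1 + 8)*(-45*(-33)) = 7*1485 = 10395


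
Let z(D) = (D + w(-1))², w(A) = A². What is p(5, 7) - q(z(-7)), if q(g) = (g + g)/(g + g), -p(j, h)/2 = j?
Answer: -11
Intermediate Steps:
p(j, h) = -2*j
z(D) = (1 + D)² (z(D) = (D + (-1)²)² = (D + 1)² = (1 + D)²)
q(g) = 1 (q(g) = (2*g)/((2*g)) = (2*g)*(1/(2*g)) = 1)
p(5, 7) - q(z(-7)) = -2*5 - 1*1 = -10 - 1 = -11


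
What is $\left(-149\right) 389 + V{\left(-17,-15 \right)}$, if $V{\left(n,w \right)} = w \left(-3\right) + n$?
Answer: $-57933$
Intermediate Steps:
$V{\left(n,w \right)} = n - 3 w$ ($V{\left(n,w \right)} = - 3 w + n = n - 3 w$)
$\left(-149\right) 389 + V{\left(-17,-15 \right)} = \left(-149\right) 389 - -28 = -57961 + \left(-17 + 45\right) = -57961 + 28 = -57933$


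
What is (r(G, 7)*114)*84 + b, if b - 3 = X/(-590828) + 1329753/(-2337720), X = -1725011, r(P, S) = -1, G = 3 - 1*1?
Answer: -22481103859963/2348963320 ≈ -9570.7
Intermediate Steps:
G = 2 (G = 3 - 1 = 2)
b = 12568892357/2348963320 (b = 3 + (-1725011/(-590828) + 1329753/(-2337720)) = 3 + (-1725011*(-1/590828) + 1329753*(-1/2337720)) = 3 + (1725011/590828 - 443251/779240) = 3 + 5522002397/2348963320 = 12568892357/2348963320 ≈ 5.3508)
(r(G, 7)*114)*84 + b = -1*114*84 + 12568892357/2348963320 = -114*84 + 12568892357/2348963320 = -9576 + 12568892357/2348963320 = -22481103859963/2348963320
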